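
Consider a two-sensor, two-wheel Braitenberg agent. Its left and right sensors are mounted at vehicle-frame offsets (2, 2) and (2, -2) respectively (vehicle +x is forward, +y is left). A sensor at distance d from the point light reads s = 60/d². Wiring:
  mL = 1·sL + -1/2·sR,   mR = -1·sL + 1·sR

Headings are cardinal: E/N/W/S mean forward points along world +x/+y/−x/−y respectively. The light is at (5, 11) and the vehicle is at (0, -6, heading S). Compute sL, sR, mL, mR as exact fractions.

6/37 6/41 135/1517 -24/1517

left sensor world pos  = (2, -8); dL² = 370
right sensor world pos = (-2, -8); dR² = 410
sL = 60/370 = 6/37
sR = 60/410 = 6/41
mL = 1·sL + -1/2·sR = 135/1517
mR = -1·sL + 1·sR = -24/1517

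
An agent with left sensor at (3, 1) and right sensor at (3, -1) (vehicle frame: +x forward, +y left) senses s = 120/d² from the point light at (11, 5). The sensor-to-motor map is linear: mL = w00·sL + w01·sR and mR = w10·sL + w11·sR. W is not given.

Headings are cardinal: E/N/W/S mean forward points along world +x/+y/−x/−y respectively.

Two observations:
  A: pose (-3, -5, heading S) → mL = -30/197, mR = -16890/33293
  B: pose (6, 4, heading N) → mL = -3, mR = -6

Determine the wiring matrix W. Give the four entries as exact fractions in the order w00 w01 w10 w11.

0 -1/2 -1 -1/2

obs A: pose=(-3,-5,S) → sL=60/169, sR=60/197, mL=-30/197, mR=-16890/33293
obs B: pose=(6,4,N) → sL=3, sR=6, mL=-3, mR=-6
sensor matrix S = [[60/169, 60/197], [3, 6]]; det S = 40500/33293
solve [mL_A; mL_B] = S·[w00; w01] and [mR_A; mR_B] = S·[w10; w11]:
  w00 = 0, w01 = -1/2, w10 = -1, w11 = -1/2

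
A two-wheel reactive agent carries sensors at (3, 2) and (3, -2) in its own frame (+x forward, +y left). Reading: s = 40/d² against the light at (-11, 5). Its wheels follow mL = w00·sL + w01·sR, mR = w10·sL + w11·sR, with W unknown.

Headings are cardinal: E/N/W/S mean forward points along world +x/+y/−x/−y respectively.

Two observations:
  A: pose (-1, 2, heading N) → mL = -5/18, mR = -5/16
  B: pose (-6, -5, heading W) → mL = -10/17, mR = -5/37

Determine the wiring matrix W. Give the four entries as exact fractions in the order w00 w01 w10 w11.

obs A: pose=(-1,2,N) → sL=5/8, sR=5/18, mL=-5/18, mR=-5/16
obs B: pose=(-6,-5,W) → sL=10/37, sR=10/17, mL=-10/17, mR=-5/37
sensor matrix S = [[5/8, 5/18], [10/37, 10/17]]; det S = 6625/22644
solve [mL_A; mL_B] = S·[w00; w01] and [mR_A; mR_B] = S·[w10; w11]:
  w00 = 0, w01 = -1, w10 = -1/2, w11 = 0

0 -1 -1/2 0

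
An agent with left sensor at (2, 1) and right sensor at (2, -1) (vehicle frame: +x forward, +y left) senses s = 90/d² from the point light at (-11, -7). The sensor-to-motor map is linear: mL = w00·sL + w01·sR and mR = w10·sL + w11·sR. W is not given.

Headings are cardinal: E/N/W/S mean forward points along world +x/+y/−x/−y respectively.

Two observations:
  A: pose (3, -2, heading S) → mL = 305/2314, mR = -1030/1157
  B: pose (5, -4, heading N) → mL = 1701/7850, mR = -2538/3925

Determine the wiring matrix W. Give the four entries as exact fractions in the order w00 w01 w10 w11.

obs A: pose=(3,-2,S) → sL=5/13, sR=45/89, mL=305/2314, mR=-1030/1157
obs B: pose=(5,-4,N) → sL=9/25, sR=45/157, mL=1701/7850, mR=-2538/3925
sensor matrix S = [[5/13, 45/89], [9/25, 45/157]]; det S = -65196/908245
solve [mL_A; mL_B] = S·[w00; w01] and [mR_A; mR_B] = S·[w10; w11]:
  w00 = 1, w01 = -1/2, w10 = -1, w11 = -1

1 -1/2 -1 -1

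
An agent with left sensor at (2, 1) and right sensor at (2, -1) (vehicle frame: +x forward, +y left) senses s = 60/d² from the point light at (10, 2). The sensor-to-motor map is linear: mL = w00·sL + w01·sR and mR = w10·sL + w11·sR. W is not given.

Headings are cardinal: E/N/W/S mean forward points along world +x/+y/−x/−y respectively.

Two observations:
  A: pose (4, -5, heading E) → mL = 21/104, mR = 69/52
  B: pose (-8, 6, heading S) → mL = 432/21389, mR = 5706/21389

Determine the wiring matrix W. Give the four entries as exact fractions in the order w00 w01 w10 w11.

1/2 -1/2 1/2 1

obs A: pose=(4,-5,E) → sL=15/13, sR=3/4, mL=21/104, mR=69/52
obs B: pose=(-8,6,S) → sL=60/293, sR=12/73, mL=432/21389, mR=5706/21389
sensor matrix S = [[15/13, 3/4], [60/293, 12/73]]; det S = 10035/278057
solve [mL_A; mL_B] = S·[w00; w01] and [mR_A; mR_B] = S·[w10; w11]:
  w00 = 1/2, w01 = -1/2, w10 = 1/2, w11 = 1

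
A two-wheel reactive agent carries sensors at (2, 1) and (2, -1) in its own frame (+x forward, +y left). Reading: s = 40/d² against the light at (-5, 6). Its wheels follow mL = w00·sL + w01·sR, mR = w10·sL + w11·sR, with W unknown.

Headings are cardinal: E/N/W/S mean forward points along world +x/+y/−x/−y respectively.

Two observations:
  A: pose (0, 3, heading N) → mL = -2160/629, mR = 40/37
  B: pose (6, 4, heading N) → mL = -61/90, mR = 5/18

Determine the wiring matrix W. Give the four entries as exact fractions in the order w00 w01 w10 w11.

obs A: pose=(0,3,N) → sL=40/17, sR=40/37, mL=-2160/629, mR=40/37
obs B: pose=(6,4,N) → sL=2/5, sR=5/18, mL=-61/90, mR=5/18
sensor matrix S = [[40/17, 40/37], [2/5, 5/18]]; det S = 1252/5661
solve [mL_A; mL_B] = S·[w00; w01] and [mR_A; mR_B] = S·[w10; w11]:
  w00 = -1, w01 = -1, w10 = 0, w11 = 1

-1 -1 0 1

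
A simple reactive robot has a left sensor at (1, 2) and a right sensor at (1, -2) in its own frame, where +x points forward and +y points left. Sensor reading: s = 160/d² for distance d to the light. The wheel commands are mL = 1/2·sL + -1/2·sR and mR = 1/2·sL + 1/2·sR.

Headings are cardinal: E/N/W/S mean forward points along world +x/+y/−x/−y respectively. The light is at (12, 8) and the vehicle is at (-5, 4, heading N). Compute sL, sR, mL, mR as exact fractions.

left sensor world pos  = (-7, 5); dL² = 370
right sensor world pos = (-3, 5); dR² = 234
sL = 160/370 = 16/37
sR = 160/234 = 80/117
mL = 1/2·sL + -1/2·sR = -544/4329
mR = 1/2·sL + 1/2·sR = 2416/4329

16/37 80/117 -544/4329 2416/4329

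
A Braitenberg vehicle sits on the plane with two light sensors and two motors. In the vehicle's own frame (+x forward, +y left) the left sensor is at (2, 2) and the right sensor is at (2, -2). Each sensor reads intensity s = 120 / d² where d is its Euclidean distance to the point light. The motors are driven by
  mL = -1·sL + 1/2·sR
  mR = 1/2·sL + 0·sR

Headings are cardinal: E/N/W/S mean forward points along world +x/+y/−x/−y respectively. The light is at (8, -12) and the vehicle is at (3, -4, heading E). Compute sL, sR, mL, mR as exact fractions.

120/109 8/3 76/327 60/109

left sensor world pos  = (5, -2); dL² = 109
right sensor world pos = (5, -6); dR² = 45
sL = 120/109 = 120/109
sR = 120/45 = 8/3
mL = -1·sL + 1/2·sR = 76/327
mR = 1/2·sL + 0·sR = 60/109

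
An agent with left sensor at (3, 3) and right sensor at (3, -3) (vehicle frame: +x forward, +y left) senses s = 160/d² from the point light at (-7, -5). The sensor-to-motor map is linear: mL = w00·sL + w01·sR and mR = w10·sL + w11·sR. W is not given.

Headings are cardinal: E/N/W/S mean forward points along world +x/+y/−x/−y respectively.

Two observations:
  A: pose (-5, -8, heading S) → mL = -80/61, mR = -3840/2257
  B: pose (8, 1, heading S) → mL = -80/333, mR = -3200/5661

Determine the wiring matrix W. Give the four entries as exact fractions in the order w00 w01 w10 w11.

obs A: pose=(-5,-8,S) → sL=160/61, sR=160/37, mL=-80/61, mR=-3840/2257
obs B: pose=(8,1,S) → sL=160/333, sR=160/153, mL=-80/333, mR=-3200/5661
sensor matrix S = [[160/61, 160/37], [160/333, 160/153]]; det S = 8499200/12776877
solve [mL_A; mL_B] = S·[w00; w01] and [mR_A; mR_B] = S·[w10; w11]:
  w00 = -1/2, w01 = 0, w10 = 1, w11 = -1

-1/2 0 1 -1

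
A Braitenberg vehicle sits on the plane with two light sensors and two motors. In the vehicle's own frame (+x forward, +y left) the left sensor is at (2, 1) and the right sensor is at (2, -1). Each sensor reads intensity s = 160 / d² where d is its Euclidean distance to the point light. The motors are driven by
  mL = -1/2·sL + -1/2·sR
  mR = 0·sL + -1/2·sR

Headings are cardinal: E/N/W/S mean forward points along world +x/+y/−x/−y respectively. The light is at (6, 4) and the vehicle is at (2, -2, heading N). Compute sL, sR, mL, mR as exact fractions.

left sensor world pos  = (1, 0); dL² = 41
right sensor world pos = (3, 0); dR² = 25
sL = 160/41 = 160/41
sR = 160/25 = 32/5
mL = -1/2·sL + -1/2·sR = -1056/205
mR = 0·sL + -1/2·sR = -16/5

160/41 32/5 -1056/205 -16/5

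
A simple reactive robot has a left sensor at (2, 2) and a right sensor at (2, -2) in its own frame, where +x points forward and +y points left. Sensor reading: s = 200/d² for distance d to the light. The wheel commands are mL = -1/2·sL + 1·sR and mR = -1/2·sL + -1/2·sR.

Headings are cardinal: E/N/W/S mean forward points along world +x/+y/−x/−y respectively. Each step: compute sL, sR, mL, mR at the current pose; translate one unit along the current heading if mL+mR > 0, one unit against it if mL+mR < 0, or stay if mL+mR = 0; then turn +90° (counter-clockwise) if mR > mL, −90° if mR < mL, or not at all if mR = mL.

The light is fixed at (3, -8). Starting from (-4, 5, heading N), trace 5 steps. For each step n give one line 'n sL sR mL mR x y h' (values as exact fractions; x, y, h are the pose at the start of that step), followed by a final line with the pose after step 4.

0 100/153 4/5 362/765 -556/765 -4 5 N
1 200/221 8/5 1268/1105 -1384/1105 -4 4 E
2 25/17 1 9/34 -21/17 -5 4 S
3 200/221 8/13 36/221 -168/221 -5 5 W
4 100/153 4/5 362/765 -556/765 -4 5 N
final -4 4 E

n=0: pose=(-4,5,N); sL=100/153, sR=4/5; mL=362/765, mR=-556/765; mL+mR=-194/765 → advance -1; mR−mL=-6/5 → turn -1·90°
n=1: pose=(-4,4,E); sL=200/221, sR=8/5; mL=1268/1105, mR=-1384/1105; mL+mR=-116/1105 → advance -1; mR−mL=-12/5 → turn -1·90°
n=2: pose=(-5,4,S); sL=25/17, sR=1; mL=9/34, mR=-21/17; mL+mR=-33/34 → advance -1; mR−mL=-3/2 → turn -1·90°
n=3: pose=(-5,5,W); sL=200/221, sR=8/13; mL=36/221, mR=-168/221; mL+mR=-132/221 → advance -1; mR−mL=-12/13 → turn -1·90°
n=4: pose=(-4,5,N); sL=100/153, sR=4/5; mL=362/765, mR=-556/765; mL+mR=-194/765 → advance -1; mR−mL=-6/5 → turn -1·90°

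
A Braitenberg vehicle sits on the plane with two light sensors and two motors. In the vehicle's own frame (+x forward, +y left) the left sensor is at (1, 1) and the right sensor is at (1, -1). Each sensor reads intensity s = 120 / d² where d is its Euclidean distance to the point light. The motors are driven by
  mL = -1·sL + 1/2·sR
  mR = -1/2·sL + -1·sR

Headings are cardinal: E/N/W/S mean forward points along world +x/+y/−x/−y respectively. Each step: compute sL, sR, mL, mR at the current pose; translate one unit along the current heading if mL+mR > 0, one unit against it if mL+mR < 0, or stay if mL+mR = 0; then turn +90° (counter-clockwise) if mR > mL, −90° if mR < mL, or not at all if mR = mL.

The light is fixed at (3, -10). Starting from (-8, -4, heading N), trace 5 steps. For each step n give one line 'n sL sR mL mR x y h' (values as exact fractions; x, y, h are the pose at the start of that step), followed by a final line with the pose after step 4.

n=0: pose=(-8,-4,N); sL=120/193, sR=120/149; mL=-6300/28757, mR=-32100/28757; mL+mR=-38400/28757 → advance -1; mR−mL=-25800/28757 → turn -1·90°
n=1: pose=(-8,-5,E); sL=15/17, sR=30/29; mL=-180/493, mR=-1455/986; mL+mR=-1815/986 → advance -1; mR−mL=-1095/986 → turn -1·90°
n=2: pose=(-9,-5,S); sL=120/137, sR=24/37; mL=-2796/5069, mR=-5508/5069; mL+mR=-8304/5069 → advance -1; mR−mL=-2712/5069 → turn -1·90°
n=3: pose=(-9,-4,W); sL=60/97, sR=60/109; mL=-3630/10573, mR=-9090/10573; mL+mR=-12720/10573 → advance -1; mR−mL=-5460/10573 → turn -1·90°
n=4: pose=(-8,-4,N); sL=120/193, sR=120/149; mL=-6300/28757, mR=-32100/28757; mL+mR=-38400/28757 → advance -1; mR−mL=-25800/28757 → turn -1·90°

0 120/193 120/149 -6300/28757 -32100/28757 -8 -4 N
1 15/17 30/29 -180/493 -1455/986 -8 -5 E
2 120/137 24/37 -2796/5069 -5508/5069 -9 -5 S
3 60/97 60/109 -3630/10573 -9090/10573 -9 -4 W
4 120/193 120/149 -6300/28757 -32100/28757 -8 -4 N
final -8 -5 E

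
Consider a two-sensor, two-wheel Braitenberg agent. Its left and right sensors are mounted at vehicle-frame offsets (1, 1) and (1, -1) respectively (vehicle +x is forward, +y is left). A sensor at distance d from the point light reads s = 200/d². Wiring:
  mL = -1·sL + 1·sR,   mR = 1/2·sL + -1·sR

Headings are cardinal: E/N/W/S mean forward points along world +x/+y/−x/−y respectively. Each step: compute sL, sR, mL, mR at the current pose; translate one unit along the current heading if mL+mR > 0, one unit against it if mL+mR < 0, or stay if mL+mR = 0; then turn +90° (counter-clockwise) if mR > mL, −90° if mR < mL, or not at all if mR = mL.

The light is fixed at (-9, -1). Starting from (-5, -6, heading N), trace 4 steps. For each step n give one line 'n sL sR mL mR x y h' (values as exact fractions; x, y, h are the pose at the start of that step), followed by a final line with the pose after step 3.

n=0: pose=(-5,-6,N); sL=8, sR=200/41; mL=-128/41, mR=-36/41; mL+mR=-4 → advance -1; mR−mL=92/41 → turn +1·90°
n=1: pose=(-5,-7,W); sL=100/29, sR=100/17; mL=1200/493, mR=-2050/493; mL+mR=-50/29 → advance -1; mR−mL=-3250/493 → turn -1·90°
n=2: pose=(-4,-7,N); sL=200/41, sR=200/61; mL=-4000/2501, mR=-2100/2501; mL+mR=-100/41 → advance -1; mR−mL=1900/2501 → turn +1·90°
n=3: pose=(-4,-8,W); sL=5/2, sR=50/13; mL=35/26, mR=-135/52; mL+mR=-5/4 → advance -1; mR−mL=-205/52 → turn -1·90°

0 8 200/41 -128/41 -36/41 -5 -6 N
1 100/29 100/17 1200/493 -2050/493 -5 -7 W
2 200/41 200/61 -4000/2501 -2100/2501 -4 -7 N
3 5/2 50/13 35/26 -135/52 -4 -8 W
final -3 -8 N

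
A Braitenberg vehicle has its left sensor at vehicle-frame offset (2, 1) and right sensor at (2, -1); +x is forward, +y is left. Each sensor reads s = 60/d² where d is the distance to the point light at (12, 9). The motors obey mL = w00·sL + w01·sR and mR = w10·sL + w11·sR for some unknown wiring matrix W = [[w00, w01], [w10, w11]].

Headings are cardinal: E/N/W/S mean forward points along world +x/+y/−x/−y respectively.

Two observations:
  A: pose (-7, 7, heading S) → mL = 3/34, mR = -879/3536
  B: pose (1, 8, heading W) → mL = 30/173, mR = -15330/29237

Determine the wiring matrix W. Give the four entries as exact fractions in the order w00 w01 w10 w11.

obs A: pose=(-7,7,S) → sL=3/17, sR=15/104, mL=3/34, mR=-879/3536
obs B: pose=(1,8,W) → sL=60/173, sR=60/169, mL=30/173, mR=-15330/29237
sensor matrix S = [[3/17, 15/104], [60/173, 60/169]]; det S = 12555/994058
solve [mL_A; mL_B] = S·[w00; w01] and [mR_A; mR_B] = S·[w10; w11]:
  w00 = 1/2, w01 = 0, w10 = -1, w11 = -1/2

1/2 0 -1 -1/2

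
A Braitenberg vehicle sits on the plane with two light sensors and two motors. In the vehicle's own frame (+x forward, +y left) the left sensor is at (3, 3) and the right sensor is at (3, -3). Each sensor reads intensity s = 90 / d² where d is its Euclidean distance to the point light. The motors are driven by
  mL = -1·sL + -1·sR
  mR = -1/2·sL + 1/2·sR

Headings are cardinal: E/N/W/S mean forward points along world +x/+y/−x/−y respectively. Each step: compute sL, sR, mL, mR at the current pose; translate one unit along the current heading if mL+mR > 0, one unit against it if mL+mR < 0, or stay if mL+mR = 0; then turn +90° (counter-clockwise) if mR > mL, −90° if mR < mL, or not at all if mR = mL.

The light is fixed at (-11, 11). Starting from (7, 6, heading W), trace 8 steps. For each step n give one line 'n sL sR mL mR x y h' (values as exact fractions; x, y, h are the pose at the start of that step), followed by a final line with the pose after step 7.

n=0: pose=(7,6,W); sL=90/289, sR=90/229; mL=-46620/66181, mR=2700/66181; mL+mR=-43920/66181 → advance -1; mR−mL=49320/66181 → turn +1·90°
n=1: pose=(8,6,S); sL=45/274, sR=9/32; mL=-1953/4384, mR=513/8768; mL+mR=-3393/8768 → advance -1; mR−mL=4419/8768 → turn +1·90°
n=2: pose=(8,7,E); sL=18/97, sR=90/533; mL=-18324/51701, mR=-432/51701; mL+mR=-18756/51701 → advance -1; mR−mL=17892/51701 → turn +1·90°
n=3: pose=(7,7,N); sL=45/113, sR=45/221; mL=-15030/24973, mR=-2430/24973; mL+mR=-17460/24973 → advance -1; mR−mL=12600/24973 → turn +1·90°
n=4: pose=(7,6,W); sL=90/289, sR=90/229; mL=-46620/66181, mR=2700/66181; mL+mR=-43920/66181 → advance -1; mR−mL=49320/66181 → turn +1·90°
n=5: pose=(8,6,S); sL=45/274, sR=9/32; mL=-1953/4384, mR=513/8768; mL+mR=-3393/8768 → advance -1; mR−mL=4419/8768 → turn +1·90°
n=6: pose=(8,7,E); sL=18/97, sR=90/533; mL=-18324/51701, mR=-432/51701; mL+mR=-18756/51701 → advance -1; mR−mL=17892/51701 → turn +1·90°
n=7: pose=(7,7,N); sL=45/113, sR=45/221; mL=-15030/24973, mR=-2430/24973; mL+mR=-17460/24973 → advance -1; mR−mL=12600/24973 → turn +1·90°

0 90/289 90/229 -46620/66181 2700/66181 7 6 W
1 45/274 9/32 -1953/4384 513/8768 8 6 S
2 18/97 90/533 -18324/51701 -432/51701 8 7 E
3 45/113 45/221 -15030/24973 -2430/24973 7 7 N
4 90/289 90/229 -46620/66181 2700/66181 7 6 W
5 45/274 9/32 -1953/4384 513/8768 8 6 S
6 18/97 90/533 -18324/51701 -432/51701 8 7 E
7 45/113 45/221 -15030/24973 -2430/24973 7 7 N
final 7 6 W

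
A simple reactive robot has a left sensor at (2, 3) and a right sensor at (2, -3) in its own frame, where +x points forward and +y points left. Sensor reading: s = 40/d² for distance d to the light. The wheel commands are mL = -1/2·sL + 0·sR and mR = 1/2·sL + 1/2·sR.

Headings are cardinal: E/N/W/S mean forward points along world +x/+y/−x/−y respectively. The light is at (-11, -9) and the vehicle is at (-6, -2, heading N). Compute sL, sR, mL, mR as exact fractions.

left sensor world pos  = (-9, 0); dL² = 85
right sensor world pos = (-3, 0); dR² = 145
sL = 40/85 = 8/17
sR = 40/145 = 8/29
mL = -1/2·sL + 0·sR = -4/17
mR = 1/2·sL + 1/2·sR = 184/493

8/17 8/29 -4/17 184/493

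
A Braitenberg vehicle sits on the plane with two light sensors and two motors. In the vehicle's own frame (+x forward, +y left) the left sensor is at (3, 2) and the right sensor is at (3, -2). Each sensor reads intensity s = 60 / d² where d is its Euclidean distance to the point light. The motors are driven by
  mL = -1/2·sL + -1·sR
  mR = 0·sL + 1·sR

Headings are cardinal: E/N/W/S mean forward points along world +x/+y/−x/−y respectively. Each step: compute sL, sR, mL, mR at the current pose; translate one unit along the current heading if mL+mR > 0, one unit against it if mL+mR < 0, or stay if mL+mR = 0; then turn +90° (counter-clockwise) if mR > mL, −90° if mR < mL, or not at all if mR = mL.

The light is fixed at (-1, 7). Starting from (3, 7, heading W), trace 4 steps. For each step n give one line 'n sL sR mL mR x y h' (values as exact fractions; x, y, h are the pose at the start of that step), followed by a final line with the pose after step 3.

0 12 12 -18 12 3 7 W
1 30/29 10/3 -335/87 10/3 4 7 S
2 60/73 12/13 -1266/949 12/13 4 8 E
3 3 15/13 -69/26 15/13 3 8 N
final 3 7 W

n=0: pose=(3,7,W); sL=12, sR=12; mL=-18, mR=12; mL+mR=-6 → advance -1; mR−mL=30 → turn +1·90°
n=1: pose=(4,7,S); sL=30/29, sR=10/3; mL=-335/87, mR=10/3; mL+mR=-15/29 → advance -1; mR−mL=625/87 → turn +1·90°
n=2: pose=(4,8,E); sL=60/73, sR=12/13; mL=-1266/949, mR=12/13; mL+mR=-30/73 → advance -1; mR−mL=2142/949 → turn +1·90°
n=3: pose=(3,8,N); sL=3, sR=15/13; mL=-69/26, mR=15/13; mL+mR=-3/2 → advance -1; mR−mL=99/26 → turn +1·90°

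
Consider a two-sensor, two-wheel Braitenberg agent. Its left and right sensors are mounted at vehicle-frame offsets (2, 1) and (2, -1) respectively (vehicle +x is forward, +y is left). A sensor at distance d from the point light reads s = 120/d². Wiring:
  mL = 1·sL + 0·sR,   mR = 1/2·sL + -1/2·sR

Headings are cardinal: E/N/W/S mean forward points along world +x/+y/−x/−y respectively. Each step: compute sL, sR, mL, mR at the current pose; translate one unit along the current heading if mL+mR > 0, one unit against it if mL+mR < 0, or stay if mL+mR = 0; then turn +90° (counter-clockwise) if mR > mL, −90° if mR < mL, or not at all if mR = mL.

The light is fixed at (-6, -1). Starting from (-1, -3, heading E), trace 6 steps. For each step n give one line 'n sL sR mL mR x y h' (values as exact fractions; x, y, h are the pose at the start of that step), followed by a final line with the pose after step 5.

n=0: pose=(-1,-3,E); sL=12/5, sR=60/29; mL=12/5, mR=24/145; mL+mR=372/145 → advance +1; mR−mL=-324/145 → turn -1·90°
n=1: pose=(0,-3,S); sL=24/13, sR=120/41; mL=24/13, mR=-288/533; mL+mR=696/533 → advance +1; mR−mL=-1272/533 → turn -1·90°
n=2: pose=(0,-4,W); sL=15/4, sR=6; mL=15/4, mR=-9/8; mL+mR=21/8 → advance +1; mR−mL=-39/8 → turn -1·90°
n=3: pose=(-1,-4,N); sL=120/17, sR=120/37; mL=120/17, mR=1200/629; mL+mR=5640/629 → advance +1; mR−mL=-3240/629 → turn -1·90°
n=4: pose=(-1,-3,E); sL=12/5, sR=60/29; mL=12/5, mR=24/145; mL+mR=372/145 → advance +1; mR−mL=-324/145 → turn -1·90°
n=5: pose=(0,-3,S); sL=24/13, sR=120/41; mL=24/13, mR=-288/533; mL+mR=696/533 → advance +1; mR−mL=-1272/533 → turn -1·90°

0 12/5 60/29 12/5 24/145 -1 -3 E
1 24/13 120/41 24/13 -288/533 0 -3 S
2 15/4 6 15/4 -9/8 0 -4 W
3 120/17 120/37 120/17 1200/629 -1 -4 N
4 12/5 60/29 12/5 24/145 -1 -3 E
5 24/13 120/41 24/13 -288/533 0 -3 S
final 0 -4 W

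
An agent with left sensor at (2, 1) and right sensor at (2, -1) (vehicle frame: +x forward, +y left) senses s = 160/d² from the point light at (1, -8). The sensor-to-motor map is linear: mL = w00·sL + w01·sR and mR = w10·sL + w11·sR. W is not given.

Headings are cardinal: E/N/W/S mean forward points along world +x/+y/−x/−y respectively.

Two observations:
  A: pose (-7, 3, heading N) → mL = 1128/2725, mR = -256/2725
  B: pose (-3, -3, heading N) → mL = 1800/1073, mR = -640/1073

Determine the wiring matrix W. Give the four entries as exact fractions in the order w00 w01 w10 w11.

-1/2 1 1 -1

obs A: pose=(-7,3,N) → sL=16/25, sR=80/109, mL=1128/2725, mR=-256/2725
obs B: pose=(-3,-3,N) → sL=80/37, sR=80/29, mL=1800/1073, mR=-640/1073
sensor matrix S = [[16/25, 80/109], [80/37, 80/29]]; det S = 104448/584785
solve [mL_A; mL_B] = S·[w00; w01] and [mR_A; mR_B] = S·[w10; w11]:
  w00 = -1/2, w01 = 1, w10 = 1, w11 = -1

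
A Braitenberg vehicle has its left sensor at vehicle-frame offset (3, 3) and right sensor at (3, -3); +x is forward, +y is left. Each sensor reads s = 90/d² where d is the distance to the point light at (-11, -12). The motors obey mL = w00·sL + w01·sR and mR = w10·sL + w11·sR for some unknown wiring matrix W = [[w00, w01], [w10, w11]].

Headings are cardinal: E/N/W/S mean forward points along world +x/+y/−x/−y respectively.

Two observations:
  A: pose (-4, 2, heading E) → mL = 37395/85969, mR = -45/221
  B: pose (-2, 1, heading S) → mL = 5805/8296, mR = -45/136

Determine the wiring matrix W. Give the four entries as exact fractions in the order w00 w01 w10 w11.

1 1/2 0 -1/2

obs A: pose=(-4,2,E) → sL=90/389, sR=90/221, mL=37395/85969, mR=-45/221
obs B: pose=(-2,1,S) → sL=45/122, sR=45/68, mL=5805/8296, mR=-45/136
sensor matrix S = [[90/389, 90/221], [45/122, 45/68]]; det S = 30375/10488218
solve [mL_A; mL_B] = S·[w00; w01] and [mR_A; mR_B] = S·[w10; w11]:
  w00 = 1, w01 = 1/2, w10 = 0, w11 = -1/2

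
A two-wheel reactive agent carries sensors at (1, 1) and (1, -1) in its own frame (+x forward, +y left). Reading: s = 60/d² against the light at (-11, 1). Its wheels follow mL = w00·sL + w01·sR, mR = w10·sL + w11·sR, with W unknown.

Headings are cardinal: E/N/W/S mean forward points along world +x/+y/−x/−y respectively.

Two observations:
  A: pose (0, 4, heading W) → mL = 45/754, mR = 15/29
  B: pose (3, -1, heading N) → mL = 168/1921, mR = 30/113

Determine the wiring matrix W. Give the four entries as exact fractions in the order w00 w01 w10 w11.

1 -1 0 1

obs A: pose=(0,4,W) → sL=15/26, sR=15/29, mL=45/754, mR=15/29
obs B: pose=(3,-1,N) → sL=6/17, sR=30/113, mL=168/1921, mR=30/113
sensor matrix S = [[15/26, 15/29], [6/17, 30/113]]; det S = -21285/724217
solve [mL_A; mL_B] = S·[w00; w01] and [mR_A; mR_B] = S·[w10; w11]:
  w00 = 1, w01 = -1, w10 = 0, w11 = 1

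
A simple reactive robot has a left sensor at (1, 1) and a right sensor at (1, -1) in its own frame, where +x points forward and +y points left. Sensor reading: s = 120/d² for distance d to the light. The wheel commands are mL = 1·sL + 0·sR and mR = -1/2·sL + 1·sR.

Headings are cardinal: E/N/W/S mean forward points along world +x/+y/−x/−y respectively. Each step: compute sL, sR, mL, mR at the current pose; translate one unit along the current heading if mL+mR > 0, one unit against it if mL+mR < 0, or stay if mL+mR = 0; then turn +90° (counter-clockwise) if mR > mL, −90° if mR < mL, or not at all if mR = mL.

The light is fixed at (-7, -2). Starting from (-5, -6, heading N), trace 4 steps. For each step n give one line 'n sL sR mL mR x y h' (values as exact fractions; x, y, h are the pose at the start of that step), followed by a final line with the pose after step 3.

0 12 20/3 12 2/3 -5 -6 N
1 120/13 24/5 120/13 12/65 -5 -5 E
2 15/4 6 15/4 33/8 -4 -5 S
3 24/5 120/41 24/5 108/205 -4 -6 E
final -3 -6 S

n=0: pose=(-5,-6,N); sL=12, sR=20/3; mL=12, mR=2/3; mL+mR=38/3 → advance +1; mR−mL=-34/3 → turn -1·90°
n=1: pose=(-5,-5,E); sL=120/13, sR=24/5; mL=120/13, mR=12/65; mL+mR=612/65 → advance +1; mR−mL=-588/65 → turn -1·90°
n=2: pose=(-4,-5,S); sL=15/4, sR=6; mL=15/4, mR=33/8; mL+mR=63/8 → advance +1; mR−mL=3/8 → turn +1·90°
n=3: pose=(-4,-6,E); sL=24/5, sR=120/41; mL=24/5, mR=108/205; mL+mR=1092/205 → advance +1; mR−mL=-876/205 → turn -1·90°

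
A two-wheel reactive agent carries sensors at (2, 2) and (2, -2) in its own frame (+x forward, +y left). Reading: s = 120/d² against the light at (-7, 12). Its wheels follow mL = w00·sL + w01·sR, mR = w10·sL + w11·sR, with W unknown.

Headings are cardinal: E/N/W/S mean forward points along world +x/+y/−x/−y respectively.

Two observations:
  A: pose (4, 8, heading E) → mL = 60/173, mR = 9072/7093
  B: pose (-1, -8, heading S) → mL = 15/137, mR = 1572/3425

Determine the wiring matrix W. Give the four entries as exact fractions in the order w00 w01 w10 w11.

1/2 0 1 1

obs A: pose=(4,8,E) → sL=120/173, sR=24/41, mL=60/173, mR=9072/7093
obs B: pose=(-1,-8,S) → sL=30/137, sR=6/25, mL=15/137, mR=1572/3425
sensor matrix S = [[120/173, 24/41], [30/137, 6/25]]; det S = 186048/4858705
solve [mL_A; mL_B] = S·[w00; w01] and [mR_A; mR_B] = S·[w10; w11]:
  w00 = 1/2, w01 = 0, w10 = 1, w11 = 1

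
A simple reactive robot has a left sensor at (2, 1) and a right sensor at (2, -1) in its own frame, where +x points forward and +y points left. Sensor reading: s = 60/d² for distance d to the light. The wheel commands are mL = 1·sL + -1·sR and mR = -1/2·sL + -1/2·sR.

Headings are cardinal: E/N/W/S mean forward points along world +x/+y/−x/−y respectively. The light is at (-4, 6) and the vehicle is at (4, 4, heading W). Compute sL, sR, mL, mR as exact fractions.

left sensor world pos  = (2, 3); dL² = 45
right sensor world pos = (2, 5); dR² = 37
sL = 60/45 = 4/3
sR = 60/37 = 60/37
mL = 1·sL + -1·sR = -32/111
mR = -1/2·sL + -1/2·sR = -164/111

4/3 60/37 -32/111 -164/111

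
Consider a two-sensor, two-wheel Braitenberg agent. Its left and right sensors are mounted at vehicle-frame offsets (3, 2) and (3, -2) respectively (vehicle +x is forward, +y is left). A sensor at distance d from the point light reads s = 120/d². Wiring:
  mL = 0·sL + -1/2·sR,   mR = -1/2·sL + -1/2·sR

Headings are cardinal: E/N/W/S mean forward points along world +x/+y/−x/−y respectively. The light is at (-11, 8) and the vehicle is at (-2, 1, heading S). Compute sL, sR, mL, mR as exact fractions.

120/221 120/149 -60/149 -22200/32929

left sensor world pos  = (0, -2); dL² = 221
right sensor world pos = (-4, -2); dR² = 149
sL = 120/221 = 120/221
sR = 120/149 = 120/149
mL = 0·sL + -1/2·sR = -60/149
mR = -1/2·sL + -1/2·sR = -22200/32929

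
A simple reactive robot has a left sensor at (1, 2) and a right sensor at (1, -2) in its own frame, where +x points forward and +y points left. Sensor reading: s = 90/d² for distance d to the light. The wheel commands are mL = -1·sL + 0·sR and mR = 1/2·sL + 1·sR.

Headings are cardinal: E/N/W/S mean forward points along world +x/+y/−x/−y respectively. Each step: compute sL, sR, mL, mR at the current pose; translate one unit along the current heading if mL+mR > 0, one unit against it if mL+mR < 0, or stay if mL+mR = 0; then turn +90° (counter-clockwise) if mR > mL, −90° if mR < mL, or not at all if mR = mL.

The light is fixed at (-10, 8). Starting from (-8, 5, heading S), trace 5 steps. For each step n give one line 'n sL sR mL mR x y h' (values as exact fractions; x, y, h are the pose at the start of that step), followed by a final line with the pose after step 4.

0 45/16 45/8 -45/16 225/32 -8 5 S
1 90/13 2 -90/13 71/13 -8 4 E
2 9 5 -9 19/2 -9 4 N
3 18/5 90 -18/5 459/5 -9 5 W
4 9/2 9/2 -9/2 27/4 -10 5 S
final -10 4 E

n=0: pose=(-8,5,S); sL=45/16, sR=45/8; mL=-45/16, mR=225/32; mL+mR=135/32 → advance +1; mR−mL=315/32 → turn +1·90°
n=1: pose=(-8,4,E); sL=90/13, sR=2; mL=-90/13, mR=71/13; mL+mR=-19/13 → advance -1; mR−mL=161/13 → turn +1·90°
n=2: pose=(-9,4,N); sL=9, sR=5; mL=-9, mR=19/2; mL+mR=1/2 → advance +1; mR−mL=37/2 → turn +1·90°
n=3: pose=(-9,5,W); sL=18/5, sR=90; mL=-18/5, mR=459/5; mL+mR=441/5 → advance +1; mR−mL=477/5 → turn +1·90°
n=4: pose=(-10,5,S); sL=9/2, sR=9/2; mL=-9/2, mR=27/4; mL+mR=9/4 → advance +1; mR−mL=45/4 → turn +1·90°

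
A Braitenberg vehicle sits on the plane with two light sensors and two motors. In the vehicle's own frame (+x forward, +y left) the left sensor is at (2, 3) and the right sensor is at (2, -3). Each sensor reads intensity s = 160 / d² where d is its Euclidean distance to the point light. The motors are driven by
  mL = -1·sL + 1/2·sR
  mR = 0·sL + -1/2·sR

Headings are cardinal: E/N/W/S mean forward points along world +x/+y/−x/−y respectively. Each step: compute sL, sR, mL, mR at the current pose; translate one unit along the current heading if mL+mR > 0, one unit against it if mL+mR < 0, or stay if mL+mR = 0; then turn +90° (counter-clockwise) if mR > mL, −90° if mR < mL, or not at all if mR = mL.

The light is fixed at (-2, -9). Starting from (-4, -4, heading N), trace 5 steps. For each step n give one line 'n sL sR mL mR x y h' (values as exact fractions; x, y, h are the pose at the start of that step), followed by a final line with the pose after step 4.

0 80/37 16/5 -104/185 -8/5 -4 -4 N
1 160/49 160 3760/49 -80 -4 -5 E
2 40 4 -38 -2 -5 -5 S
3 32/13 32 176/13 -16 -5 -4 E
4 16 80/29 -424/29 -40/29 -6 -4 S
final -6 -3 E

n=0: pose=(-4,-4,N); sL=80/37, sR=16/5; mL=-104/185, mR=-8/5; mL+mR=-80/37 → advance -1; mR−mL=-192/185 → turn -1·90°
n=1: pose=(-4,-5,E); sL=160/49, sR=160; mL=3760/49, mR=-80; mL+mR=-160/49 → advance -1; mR−mL=-7680/49 → turn -1·90°
n=2: pose=(-5,-5,S); sL=40, sR=4; mL=-38, mR=-2; mL+mR=-40 → advance -1; mR−mL=36 → turn +1·90°
n=3: pose=(-5,-4,E); sL=32/13, sR=32; mL=176/13, mR=-16; mL+mR=-32/13 → advance -1; mR−mL=-384/13 → turn -1·90°
n=4: pose=(-6,-4,S); sL=16, sR=80/29; mL=-424/29, mR=-40/29; mL+mR=-16 → advance -1; mR−mL=384/29 → turn +1·90°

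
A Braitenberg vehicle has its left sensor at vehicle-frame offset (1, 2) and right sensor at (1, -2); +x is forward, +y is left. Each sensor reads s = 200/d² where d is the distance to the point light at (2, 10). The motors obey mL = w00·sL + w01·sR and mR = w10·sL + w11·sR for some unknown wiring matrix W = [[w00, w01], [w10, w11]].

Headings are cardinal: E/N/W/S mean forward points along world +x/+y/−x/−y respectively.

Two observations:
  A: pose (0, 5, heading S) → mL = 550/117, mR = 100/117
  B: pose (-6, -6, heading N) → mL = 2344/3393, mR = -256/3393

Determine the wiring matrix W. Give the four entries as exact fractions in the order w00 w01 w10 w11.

1/2 1/2 1/2 -1/2

obs A: pose=(0,5,S) → sL=50/9, sR=50/13, mL=550/117, mR=100/117
obs B: pose=(-6,-6,N) → sL=8/13, sR=200/261, mL=2344/3393, mR=-256/3393
sensor matrix S = [[50/9, 50/13], [8/13, 200/261]]; det S = 750400/396981
solve [mL_A; mL_B] = S·[w00; w01] and [mR_A; mR_B] = S·[w10; w11]:
  w00 = 1/2, w01 = 1/2, w10 = 1/2, w11 = -1/2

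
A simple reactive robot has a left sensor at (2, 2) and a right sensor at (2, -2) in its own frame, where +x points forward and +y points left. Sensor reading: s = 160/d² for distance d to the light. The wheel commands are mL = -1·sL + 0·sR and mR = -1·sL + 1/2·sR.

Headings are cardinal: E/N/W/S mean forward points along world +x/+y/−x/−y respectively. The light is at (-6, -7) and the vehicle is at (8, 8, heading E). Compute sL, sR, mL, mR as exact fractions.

left sensor world pos  = (10, 10); dL² = 545
right sensor world pos = (10, 6); dR² = 425
sL = 160/545 = 32/109
sR = 160/425 = 32/85
mL = -1·sL + 0·sR = -32/109
mR = -1·sL + 1/2·sR = -976/9265

32/109 32/85 -32/109 -976/9265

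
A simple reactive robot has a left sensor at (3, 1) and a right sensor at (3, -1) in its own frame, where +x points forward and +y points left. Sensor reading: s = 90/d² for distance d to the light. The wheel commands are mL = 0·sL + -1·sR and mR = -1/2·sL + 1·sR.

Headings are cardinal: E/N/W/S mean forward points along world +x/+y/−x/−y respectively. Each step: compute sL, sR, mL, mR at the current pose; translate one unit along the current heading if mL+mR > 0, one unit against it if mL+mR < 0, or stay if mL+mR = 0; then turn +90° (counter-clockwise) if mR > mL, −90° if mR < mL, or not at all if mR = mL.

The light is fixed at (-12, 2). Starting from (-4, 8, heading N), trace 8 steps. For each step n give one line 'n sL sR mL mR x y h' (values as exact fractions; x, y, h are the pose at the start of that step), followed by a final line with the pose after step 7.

0 9/13 5/9 -5/9 49/234 -4 8 N
1 90/41 90/61 -90/61 945/2501 -4 7 W
2 45/52 45/34 -45/34 1575/1768 -3 7 S
3 90/193 90/169 -90/169 9765/32617 -3 8 E
4 9/13 5/9 -5/9 49/234 -4 8 N
5 90/41 90/61 -90/61 945/2501 -4 7 W
6 45/52 45/34 -45/34 1575/1768 -3 7 S
7 90/193 90/169 -90/169 9765/32617 -3 8 E
final -4 8 N

n=0: pose=(-4,8,N); sL=9/13, sR=5/9; mL=-5/9, mR=49/234; mL+mR=-9/26 → advance -1; mR−mL=179/234 → turn +1·90°
n=1: pose=(-4,7,W); sL=90/41, sR=90/61; mL=-90/61, mR=945/2501; mL+mR=-45/41 → advance -1; mR−mL=4635/2501 → turn +1·90°
n=2: pose=(-3,7,S); sL=45/52, sR=45/34; mL=-45/34, mR=1575/1768; mL+mR=-45/104 → advance -1; mR−mL=3915/1768 → turn +1·90°
n=3: pose=(-3,8,E); sL=90/193, sR=90/169; mL=-90/169, mR=9765/32617; mL+mR=-45/193 → advance -1; mR−mL=27135/32617 → turn +1·90°
n=4: pose=(-4,8,N); sL=9/13, sR=5/9; mL=-5/9, mR=49/234; mL+mR=-9/26 → advance -1; mR−mL=179/234 → turn +1·90°
n=5: pose=(-4,7,W); sL=90/41, sR=90/61; mL=-90/61, mR=945/2501; mL+mR=-45/41 → advance -1; mR−mL=4635/2501 → turn +1·90°
n=6: pose=(-3,7,S); sL=45/52, sR=45/34; mL=-45/34, mR=1575/1768; mL+mR=-45/104 → advance -1; mR−mL=3915/1768 → turn +1·90°
n=7: pose=(-3,8,E); sL=90/193, sR=90/169; mL=-90/169, mR=9765/32617; mL+mR=-45/193 → advance -1; mR−mL=27135/32617 → turn +1·90°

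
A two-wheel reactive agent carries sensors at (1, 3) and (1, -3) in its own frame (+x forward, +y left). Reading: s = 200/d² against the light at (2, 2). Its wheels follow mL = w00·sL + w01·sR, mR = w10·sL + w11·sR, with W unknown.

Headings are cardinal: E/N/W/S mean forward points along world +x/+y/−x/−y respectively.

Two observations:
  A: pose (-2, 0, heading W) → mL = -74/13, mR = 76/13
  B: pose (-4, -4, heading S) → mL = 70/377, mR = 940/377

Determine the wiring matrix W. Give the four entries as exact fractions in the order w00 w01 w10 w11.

obs A: pose=(-2,0,W) → sL=4, sR=100/13, mL=-74/13, mR=76/13
obs B: pose=(-4,-4,S) → sL=100/29, sR=20/13, mL=70/377, mR=940/377
sensor matrix S = [[4, 100/13], [100/29, 20/13]]; det S = -7680/377
solve [mL_A; mL_B] = S·[w00; w01] and [mR_A; mR_B] = S·[w10; w11]:
  w00 = 1/2, w01 = -1, w10 = 1/2, w11 = 1/2

1/2 -1 1/2 1/2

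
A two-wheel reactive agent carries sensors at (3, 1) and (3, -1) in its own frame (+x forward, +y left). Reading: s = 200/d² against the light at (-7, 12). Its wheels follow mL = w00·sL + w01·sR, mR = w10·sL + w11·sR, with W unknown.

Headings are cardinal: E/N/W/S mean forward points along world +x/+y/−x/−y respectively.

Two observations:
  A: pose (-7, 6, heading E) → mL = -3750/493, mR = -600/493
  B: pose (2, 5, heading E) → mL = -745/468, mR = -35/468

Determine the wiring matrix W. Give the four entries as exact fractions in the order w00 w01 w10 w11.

obs A: pose=(-7,6,E) → sL=100/17, sR=100/29, mL=-3750/493, mR=-600/493
obs B: pose=(2,5,E) → sL=10/9, sR=25/26, mL=-745/468, mR=-35/468
sensor matrix S = [[100/17, 100/29], [10/9, 25/26]]; det S = 105250/57681
solve [mL_A; mL_B] = S·[w00; w01] and [mR_A; mR_B] = S·[w10; w11]:
  w00 = -1, w01 = -1/2, w10 = -1/2, w11 = 1/2

-1 -1/2 -1/2 1/2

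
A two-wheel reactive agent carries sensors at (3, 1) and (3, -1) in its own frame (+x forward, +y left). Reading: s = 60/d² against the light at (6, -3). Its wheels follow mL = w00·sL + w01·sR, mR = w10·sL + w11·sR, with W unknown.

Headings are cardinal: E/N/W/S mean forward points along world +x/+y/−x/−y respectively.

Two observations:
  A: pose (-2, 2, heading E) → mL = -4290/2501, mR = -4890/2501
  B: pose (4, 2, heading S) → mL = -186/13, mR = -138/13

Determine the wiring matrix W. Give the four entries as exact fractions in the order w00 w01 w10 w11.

obs A: pose=(-2,2,E) → sL=60/61, sR=60/41, mL=-4290/2501, mR=-4890/2501
obs B: pose=(4,2,S) → sL=12, sR=60/13, mL=-186/13, mR=-138/13
sensor matrix S = [[60/61, 60/41], [12, 60/13]]; det S = -423360/32513
solve [mL_A; mL_B] = S·[w00; w01] and [mR_A; mR_B] = S·[w10; w11]:
  w00 = -1, w01 = -1/2, w10 = -1/2, w11 = -1

-1 -1/2 -1/2 -1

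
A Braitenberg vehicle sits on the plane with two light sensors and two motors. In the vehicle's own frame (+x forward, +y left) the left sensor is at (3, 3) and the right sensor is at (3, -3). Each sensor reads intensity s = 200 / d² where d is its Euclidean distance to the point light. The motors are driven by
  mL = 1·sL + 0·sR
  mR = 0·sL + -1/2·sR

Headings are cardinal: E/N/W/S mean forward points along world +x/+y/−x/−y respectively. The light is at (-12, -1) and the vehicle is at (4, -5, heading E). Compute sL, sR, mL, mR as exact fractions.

100/181 20/41 100/181 -10/41

left sensor world pos  = (7, -2); dL² = 362
right sensor world pos = (7, -8); dR² = 410
sL = 200/362 = 100/181
sR = 200/410 = 20/41
mL = 1·sL + 0·sR = 100/181
mR = 0·sL + -1/2·sR = -10/41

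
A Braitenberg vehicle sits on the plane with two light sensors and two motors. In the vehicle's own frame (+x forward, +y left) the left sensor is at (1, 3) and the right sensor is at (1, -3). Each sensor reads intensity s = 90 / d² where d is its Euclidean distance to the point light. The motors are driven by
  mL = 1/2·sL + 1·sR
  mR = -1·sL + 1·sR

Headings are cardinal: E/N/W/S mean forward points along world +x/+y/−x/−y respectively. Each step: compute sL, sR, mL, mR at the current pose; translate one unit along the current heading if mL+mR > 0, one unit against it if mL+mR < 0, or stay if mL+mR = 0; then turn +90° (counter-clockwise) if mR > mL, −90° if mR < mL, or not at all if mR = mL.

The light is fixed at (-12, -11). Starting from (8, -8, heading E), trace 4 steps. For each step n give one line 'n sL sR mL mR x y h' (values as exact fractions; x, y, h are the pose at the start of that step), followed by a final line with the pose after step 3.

n=0: pose=(8,-8,E); sL=10/53, sR=10/49; mL=775/2597, mR=40/2597; mL+mR=815/2597 → advance +1; mR−mL=-15/53 → turn -1·90°
n=1: pose=(9,-8,S); sL=9/58, sR=45/164; mL=837/2378, mR=567/4756; mL+mR=2241/4756 → advance +1; mR−mL=-27/116 → turn -1·90°
n=2: pose=(9,-9,W); sL=90/401, sR=18/85; mL=11043/34085, mR=-432/34085; mL+mR=10611/34085 → advance +1; mR−mL=-135/401 → turn -1·90°
n=3: pose=(8,-9,N); sL=45/149, sR=45/269; mL=25515/80162, mR=-5400/40081; mL+mR=14715/80162 → advance +1; mR−mL=-135/298 → turn -1·90°

0 10/53 10/49 775/2597 40/2597 8 -8 E
1 9/58 45/164 837/2378 567/4756 9 -8 S
2 90/401 18/85 11043/34085 -432/34085 9 -9 W
3 45/149 45/269 25515/80162 -5400/40081 8 -9 N
final 8 -8 E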